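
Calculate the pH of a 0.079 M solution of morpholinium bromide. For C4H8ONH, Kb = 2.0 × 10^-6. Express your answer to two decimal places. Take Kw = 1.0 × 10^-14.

pH = 4.70

C4H8ONH2+ is the conjugate acid of the weak base C4H8ONH.
Ka = Kw/Kb = 1.0×10^-14 / 2.0 × 10^-6 = 5.00 × 10^-9
From the ICE table, Ka = x²/(0.079 − x) = 5.00 × 10^-9.
Assume x ≪ 0.079: x ≈ √(5.00 × 10^-9 × 0.079) = 1.99 × 10^-5 M
Check: 0.025% ionized — well under 5%, approximation valid.
pH = −log[H+] = −log(1.99 × 10^-5) = 4.70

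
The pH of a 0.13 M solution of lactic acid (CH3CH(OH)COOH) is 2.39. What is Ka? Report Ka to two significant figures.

Ka = 1.3 × 10^-4

[H+] = 10^(-2.39) = 4.07 × 10^-3 M
At equilibrium [HA] = 0.13 − 4.07 × 10^-3 = 1.26 × 10^-1 M
Ka = [H+][A-]/[HA] = (4.07 × 10^-3)² / 1.26 × 10^-1 = 1.3 × 10^-4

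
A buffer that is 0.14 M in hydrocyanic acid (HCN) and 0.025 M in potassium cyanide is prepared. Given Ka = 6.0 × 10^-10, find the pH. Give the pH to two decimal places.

pKa = −log(6.0 × 10^-10) = 9.222
Henderson–Hasselbalch: pH = pKa + log([CN-]/[HCN]) = 9.222 + log(0.025/0.14)
pH = 9.222 + (-0.748) = 8.47

pH = 8.47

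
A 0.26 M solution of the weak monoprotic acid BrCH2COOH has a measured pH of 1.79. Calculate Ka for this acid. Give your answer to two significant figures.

[H+] = 10^(-1.79) = 1.62 × 10^-2 M
At equilibrium [HA] = 0.26 − 1.62 × 10^-2 = 2.44 × 10^-1 M
Ka = [H+][A-]/[HA] = (1.62 × 10^-2)² / 2.44 × 10^-1 = 1.1 × 10^-3

Ka = 1.1 × 10^-3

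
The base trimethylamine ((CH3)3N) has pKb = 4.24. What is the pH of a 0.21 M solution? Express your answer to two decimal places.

pH = 11.54

(CH3)3N + H2O ⇌ (CH3)3NH+ + OH-
Kb = 10^(−4.24) = 5.75 × 10^-5
Let x = [OH-] at equilibrium. Kb = x²/(0.21 − x).
Neglecting x in the denominator: x = √(5.75 × 10^-5 × 0.21) = 3.47 × 10^-3 M
pOH = −log(3.47 × 10^-3) = 2.46; pH = 14.00 − 2.46 = 11.54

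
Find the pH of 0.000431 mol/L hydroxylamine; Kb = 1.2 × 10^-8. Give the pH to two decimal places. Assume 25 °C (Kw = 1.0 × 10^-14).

pH = 8.36

NH2OH + H2O ⇌ NH3OH+ + OH-
Kb = x²/(0.000431 − x) = 1.2 × 10^-8
Since Kb ≪ C₀, x ≈ √(Kb·C₀) = 2.27 × 10^-6 M.
(x/C₀ = 0.53% < 5%, so the approximation holds.)
pOH = −log(2.27 × 10^-6) = 5.64; pH = 14.00 − 5.64 = 8.36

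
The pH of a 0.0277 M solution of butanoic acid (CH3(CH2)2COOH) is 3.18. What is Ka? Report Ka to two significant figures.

Ka = 1.6 × 10^-5

[H+] = 10^(-3.18) = 6.61 × 10^-4 M
At equilibrium [HA] = 0.0277 − 6.61 × 10^-4 = 2.70 × 10^-2 M
Ka = [H+][A-]/[HA] = (6.61 × 10^-4)² / 2.70 × 10^-2 = 1.6 × 10^-5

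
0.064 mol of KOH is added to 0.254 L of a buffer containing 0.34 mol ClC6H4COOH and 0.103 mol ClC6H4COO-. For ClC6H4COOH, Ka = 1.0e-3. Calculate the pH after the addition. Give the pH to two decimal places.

pH = 2.78

OH- converts ClC6H4COOH to ClC6H4COO-: ClC6H4COOH → 0.276 mol, ClC6H4COO- → 0.167 mol.
pKa = −log(1.0 × 10^-3) = 3.000
pH = pKa + log(n_ClC6H4COO-/n_ClC6H4COOH) = 3.000 + log(0.167/0.276) = 3.000 + (-0.218)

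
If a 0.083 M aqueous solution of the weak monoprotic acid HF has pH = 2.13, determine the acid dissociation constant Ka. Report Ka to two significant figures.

[H+] = 10^(-2.13) = 7.41 × 10^-3 M
At equilibrium [HA] = 0.083 − 7.41 × 10^-3 = 7.56 × 10^-2 M
Ka = [H+][A-]/[HA] = (7.41 × 10^-3)² / 7.56 × 10^-2 = 7.3 × 10^-4

Ka = 7.3 × 10^-4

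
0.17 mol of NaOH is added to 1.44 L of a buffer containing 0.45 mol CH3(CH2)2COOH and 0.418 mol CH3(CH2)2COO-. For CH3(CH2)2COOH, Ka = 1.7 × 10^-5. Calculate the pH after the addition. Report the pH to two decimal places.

pH = 5.09

OH- converts CH3(CH2)2COOH to CH3(CH2)2COO-: CH3(CH2)2COOH → 0.28 mol, CH3(CH2)2COO- → 0.588 mol.
pKa = −log(1.7 × 10^-5) = 4.770
pH = pKa + log(n_CH3(CH2)2COO-/n_CH3(CH2)2COOH) = 4.770 + log(0.588/0.28) = 4.770 + (+0.322)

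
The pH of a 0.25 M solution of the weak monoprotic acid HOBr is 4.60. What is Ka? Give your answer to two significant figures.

Ka = 2.5 × 10^-9

[H+] = 10^(-4.60) = 2.51 × 10^-5 M
At equilibrium [HA] = 0.25 − 2.51 × 10^-5 = 2.50 × 10^-1 M
Ka = [H+][A-]/[HA] = (2.51 × 10^-5)² / 2.50 × 10^-1 = 2.5 × 10^-9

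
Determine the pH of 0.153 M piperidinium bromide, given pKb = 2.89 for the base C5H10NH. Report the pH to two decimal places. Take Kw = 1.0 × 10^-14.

C5H10NH2+ is the conjugate acid of the weak base C5H10NH.
Kb = 10^(−2.89) = 1.29 × 10^-3
Ka = Kw/Kb = 1.0×10^-14 / 1.29 × 10^-3 = 7.75 × 10^-12
From the ICE table, Ka = [H+]²/(0.153 − [H+]) = 7.75 × 10^-12.
Since Ka ≪ C₀, [H+] ≈ √(Ka·C₀) = 1.09 × 10^-6 M.
Check: 0.00071% ionized — well under 5%, approximation valid.
pH = −log[H+] = −log(1.09 × 10^-6) = 5.96

pH = 5.96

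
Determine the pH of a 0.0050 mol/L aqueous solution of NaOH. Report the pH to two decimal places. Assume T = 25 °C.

pH = 11.70

NaOH is a strong base; [OH-] = 0.005 M.
pOH = -log(0.005) = 2.30
pH = 14.00 - 2.30 = 11.70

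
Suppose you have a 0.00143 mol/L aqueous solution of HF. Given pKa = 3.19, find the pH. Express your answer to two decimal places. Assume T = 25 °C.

pH = 3.16

HF ⇌ F- + H+
Ka = 10^(−3.19) = 6.46 × 10^-4
Ka = [H+]²/(0.00143 − [H+]) = 6.46 × 10^-4
[H+] is not negligible relative to C₀; solve [H+]² + 0.000646·[H+] − 9.24e-07 = 0.
[H+] = (−Ka + √(Ka² + 4·Ka·C₀))/2 = 6.91 × 10^-4 M
pH = −log[H+] = −log(6.91 × 10^-4) = 3.16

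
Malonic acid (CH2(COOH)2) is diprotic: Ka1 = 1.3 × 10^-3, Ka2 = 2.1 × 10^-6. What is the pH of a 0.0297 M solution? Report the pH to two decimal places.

Since Ka1 ≫ Ka2, the first ionization dominates [H+].
Ka1 = x²/(0.0297 − x) = 1.3 × 10^-3
Solving the quadratic: x = (−Ka1 + √(Ka1² + 4·Ka1·C₀))/2 = 5.60 × 10^-3 M
pH = −log(5.60 × 10^-3) = 2.25

pH = 2.25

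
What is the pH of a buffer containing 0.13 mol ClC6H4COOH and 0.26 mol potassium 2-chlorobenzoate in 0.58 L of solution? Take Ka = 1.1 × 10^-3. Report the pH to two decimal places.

pH = 3.26

pKa = −log(1.1 × 10^-3) = 2.959
Using pH = pKa + log([base]/[acid]) with [base]/[acid] = 0.26/0.13:
pH = 2.959 + (+0.301) = 3.26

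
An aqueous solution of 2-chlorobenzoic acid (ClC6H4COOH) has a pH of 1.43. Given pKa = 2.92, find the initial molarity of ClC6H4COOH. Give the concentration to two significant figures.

C₀ = 1.2 M

[H+] = 10^(-1.43) = 3.72 × 10^-2 M = x
Ka = 10^(−2.92) = 1.20 × 10^-3
Ka = x²/(C₀ − x) ⇒ C₀ = x + x²/Ka
C₀ = 3.72 × 10^-2 + (3.72 × 10^-2)²/(1.20 × 10^-3) = 1.19 M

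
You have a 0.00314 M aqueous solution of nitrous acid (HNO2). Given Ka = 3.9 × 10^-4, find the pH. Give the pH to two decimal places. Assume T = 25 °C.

HNO2 ⇌ NO2- + H+
From the ICE table, Ka = x²/(0.00314 − x) = 3.9 × 10^-4.
x is not negligible relative to C₀; solve x² + 0.00039·x − 1.22e-06 = 0.
x = [−0.00039 + √(0.00039² + 4.9e-06)]/2 = 9.29 × 10^-4 M
pH = −log(9.29 × 10^-4) = 3.03

pH = 3.03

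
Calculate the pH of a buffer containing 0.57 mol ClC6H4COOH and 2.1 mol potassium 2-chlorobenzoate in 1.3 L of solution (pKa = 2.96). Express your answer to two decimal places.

pH = 3.53

Henderson–Hasselbalch: pH = pKa + log([ClC6H4COO-]/[ClC6H4COOH]) = 2.96 + log(2.1/0.57)
pH = 2.96 + (+0.566) = 3.53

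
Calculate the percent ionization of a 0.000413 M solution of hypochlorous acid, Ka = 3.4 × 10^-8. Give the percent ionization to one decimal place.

HOCl ⇌ OCl- + H+; let x = [H+] at equilibrium.
x ≈ √(Ka·C₀) = √(3.4 × 10^-8 × 0.000413) = 3.75 × 10^-6 M
Fraction ionized = 3.75 × 10^-6 / 0.000413 = 0.0091 → 0.9%

0.9%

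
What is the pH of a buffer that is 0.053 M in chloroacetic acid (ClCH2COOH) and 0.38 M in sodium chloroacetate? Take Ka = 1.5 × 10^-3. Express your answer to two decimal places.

pKa = −log(1.5 × 10^-3) = 2.824
Henderson–Hasselbalch: pH = pKa + log([ClCH2COO-]/[ClCH2COOH]) = 2.824 + log(0.38/0.053)
pH = 2.824 + (+0.856) = 3.68

pH = 3.68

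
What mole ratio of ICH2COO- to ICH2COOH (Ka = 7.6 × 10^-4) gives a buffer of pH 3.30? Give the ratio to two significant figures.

ratio = 1.5

pKa = -log(7.6 × 10^-4) = 3.119
pH = pKa + log(r) ⇒ log(r) = 3.30 − 3.119 = +0.181
r = [ICH2COO-]/[ICH2COOH] = 10^(+0.181) = 1.52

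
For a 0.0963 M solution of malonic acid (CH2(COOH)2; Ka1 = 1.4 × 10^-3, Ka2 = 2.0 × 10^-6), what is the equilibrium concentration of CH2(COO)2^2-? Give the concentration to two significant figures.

2.0 × 10^-6 M

First ionization gives [H+] ≈ [CH2(COOH)COO-] = 1.09 × 10^-2 M.
Second step: Ka2 = [H+][CH2(COO)2^2-]/[CH2(COOH)COO-] ≈ [CH2(COO)2^2-] (since [H+] ≈ [CH2(COOH)COO-]).
So [CH2(COO)2^2-] ≈ Ka2.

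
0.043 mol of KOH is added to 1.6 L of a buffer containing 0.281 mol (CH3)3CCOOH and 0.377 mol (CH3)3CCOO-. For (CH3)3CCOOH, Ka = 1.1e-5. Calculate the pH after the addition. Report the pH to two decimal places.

After neutralization: n((CH3)3CCOOH) = 0.238 mol, n((CH3)3CCOO-) = 0.42 mol.
pKa = −log(1.1 × 10^-5) = 4.959
Henderson–Hasselbalch with mole ratio 0.42/0.238: pH = 4.959 + (+0.247)

pH = 5.21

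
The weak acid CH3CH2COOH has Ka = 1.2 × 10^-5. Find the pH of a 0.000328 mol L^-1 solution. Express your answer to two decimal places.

CH3CH2COOH ⇌ CH3CH2COO- + H+
Ka = x²/(0.000328 − x) = 1.2 × 10^-5
x is not negligible relative to C₀; solve x² + 1.2e-05·x − 3.94e-09 = 0.
x = [−1.2e-05 + √(1.2e-05² + 1.57e-08)]/2 = 5.70 × 10^-5 M
pH = −log(5.70 × 10^-5) = 4.24

pH = 4.24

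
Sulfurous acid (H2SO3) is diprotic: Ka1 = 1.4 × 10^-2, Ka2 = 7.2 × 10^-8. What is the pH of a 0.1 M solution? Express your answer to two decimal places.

pH = 1.51

Ka1 ≫ Ka2, so treat the first dissociation as the only significant source of H+.
Ka1 = x²/(0.1 − x) = 1.4 × 10^-2
Solving the quadratic: x = (−Ka1 + √(Ka1² + 4·Ka1·C₀))/2 = 3.11 × 10^-2 M
pH = −log(3.11 × 10^-2) = 1.51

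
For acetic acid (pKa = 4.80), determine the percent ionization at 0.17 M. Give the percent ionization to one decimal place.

1.0%

CH3COOH ⇌ CH3COO- + H+; let x = [H+] at equilibrium.
Ka = 10^(−4.80) = 1.58 × 10^-5
x ≈ √(Ka·C₀) = √(1.58 × 10^-5 × 0.17) = 1.64 × 10^-3 M
Fraction ionized = 1.64 × 10^-3 / 0.17 = 0.0096 → 1.0%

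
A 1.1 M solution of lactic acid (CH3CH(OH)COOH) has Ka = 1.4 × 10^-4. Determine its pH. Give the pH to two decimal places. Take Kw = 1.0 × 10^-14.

pH = 1.91

CH3CH(OH)COOH ⇌ CH3CH(OH)COO- + H+
From the ICE table, Ka = x²/(1.1 − x) = 1.4 × 10^-4.
Assume x ≪ 1.1: x ≈ √(1.4 × 10^-4 × 1.1) = 1.24 × 10^-2 M
(x/C₀ = 1.1% < 5%, so the approximation holds.)
pH = −log[H+] = −log(1.24 × 10^-2) = 1.91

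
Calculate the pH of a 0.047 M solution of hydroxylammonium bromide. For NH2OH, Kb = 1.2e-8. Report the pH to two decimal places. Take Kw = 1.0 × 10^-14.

pH = 3.70

NH3OH+ is the conjugate acid of the weak base NH2OH.
Ka = Kw/Kb = 1.0×10^-14 / 1.2 × 10^-8 = 8.33 × 10^-7
Ka = x²/(0.047 − x) = 8.33 × 10^-7
Neglecting x in the denominator: x = √(8.33 × 10^-7 × 0.047) = 1.98 × 10^-4 M
pH = −log(1.98 × 10^-4) = 3.70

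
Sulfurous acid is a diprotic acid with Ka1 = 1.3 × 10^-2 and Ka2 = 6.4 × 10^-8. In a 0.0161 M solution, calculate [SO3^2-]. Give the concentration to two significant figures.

6.4 × 10^-8 M

First ionization gives [H+] ≈ [HSO3-] = 9.36 × 10^-3 M.
Second step: Ka2 = [H+][SO3^2-]/[HSO3-] ≈ [SO3^2-] (since [H+] ≈ [HSO3-]).
So [SO3^2-] ≈ Ka2.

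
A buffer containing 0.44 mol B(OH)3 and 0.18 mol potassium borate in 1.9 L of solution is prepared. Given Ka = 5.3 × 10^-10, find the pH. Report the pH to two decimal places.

pH = 8.89

pKa = −log(5.3 × 10^-10) = 9.276
Using pH = pKa + log([base]/[acid]) with [base]/[acid] = 0.18/0.44:
pH = 9.276 + (-0.388) = 8.89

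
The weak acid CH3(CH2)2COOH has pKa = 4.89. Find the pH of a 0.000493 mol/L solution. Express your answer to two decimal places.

CH3(CH2)2COOH ⇌ CH3(CH2)2COO- + H+
Ka = 10^(−4.89) = 1.29 × 10^-5
From the ICE table, Ka = [H+]²/(0.000493 − [H+]) = 1.29 × 10^-5.
The 5% rule fails; solving [H+]² + Ka·[H+] − Ka·C₀ = 0 exactly:
[H+] = (−Ka + √(Ka² + 4·Ka·C₀))/2 = 7.36 × 10^-5 M
pH = −log[H+] = −log(7.36 × 10^-5) = 4.13

pH = 4.13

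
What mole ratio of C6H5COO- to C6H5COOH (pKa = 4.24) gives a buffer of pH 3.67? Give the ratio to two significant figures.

ratio = 0.27

pH = pKa + log(r) ⇒ log(r) = 3.67 − 4.24 = -0.57
r = [C6H5COO-]/[C6H5COOH] = 10^(-0.57) = 0.269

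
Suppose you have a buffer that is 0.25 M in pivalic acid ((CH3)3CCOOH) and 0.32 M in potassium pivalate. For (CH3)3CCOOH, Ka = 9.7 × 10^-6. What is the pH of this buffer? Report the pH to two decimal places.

pKa = −log(9.7 × 10^-6) = 5.013
Henderson–Hasselbalch: pH = pKa + log([(CH3)3CCOO-]/[(CH3)3CCOOH]) = 5.013 + log(0.32/0.25)
pH = 5.013 + (+0.107) = 5.12

pH = 5.12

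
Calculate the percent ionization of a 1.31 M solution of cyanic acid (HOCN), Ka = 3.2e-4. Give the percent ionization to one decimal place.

HOCN ⇌ OCN- + H+; let x = [H+] at equilibrium.
x ≈ √(Ka·C₀) = √(3.2 × 10^-4 × 1.31) = 2.05 × 10^-2 M
% ionization = x/C₀ × 100% = 2.05 × 10^-2/1.31 × 100% = 1.6%

1.6%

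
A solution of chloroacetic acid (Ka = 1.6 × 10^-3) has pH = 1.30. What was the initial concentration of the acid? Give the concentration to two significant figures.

[H+] = 10^(-1.30) = 5.01 × 10^-2 M = x
Ka = x²/(C₀ − x) ⇒ C₀ = x + x²/Ka
C₀ = 5.01 × 10^-2 + (5.01 × 10^-2)²/(1.6 × 10^-3) = 1.62 M

C₀ = 1.6 M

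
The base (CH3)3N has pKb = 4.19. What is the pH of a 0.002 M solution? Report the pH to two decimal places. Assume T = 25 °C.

pH = 10.52

(CH3)3N + H2O ⇌ (CH3)3NH+ + OH-
Kb = 10^(−4.19) = 6.46 × 10^-5
Kb = [OH-]²/(0.002 − [OH-]) = 6.46 × 10^-5
Here C₀/Kb ≈ 31, so the small-[OH-] approximation fails. Use the quadratic:
[OH-] = (−Kb + √(Kb² + 4·Kb·C₀))/2 = 3.29 × 10^-4 M
pOH = 3.48, so pH = 14.00 − pOH = 10.52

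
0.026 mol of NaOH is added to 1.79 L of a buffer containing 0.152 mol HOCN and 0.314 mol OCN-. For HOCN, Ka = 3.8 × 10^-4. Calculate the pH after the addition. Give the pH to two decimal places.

After neutralization: n(HOCN) = 0.126 mol, n(OCN-) = 0.34 mol.
pKa = −log(3.8 × 10^-4) = 3.420
pH = pKa + log(n_OCN-/n_HOCN) = 3.420 + log(0.34/0.126) = 3.420 + (+0.431)

pH = 3.85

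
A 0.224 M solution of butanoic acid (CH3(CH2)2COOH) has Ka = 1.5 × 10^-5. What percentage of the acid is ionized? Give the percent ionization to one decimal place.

CH3(CH2)2COOH ⇌ CH3(CH2)2COO- + H+; let x = [H+] at equilibrium.
x ≈ √(Ka·C₀) = √(1.5 × 10^-5 × 0.224) = 1.83 × 10^-3 M
% ionization = x/C₀ × 100% = 1.83 × 10^-3/0.224 × 100% = 0.8%

0.8%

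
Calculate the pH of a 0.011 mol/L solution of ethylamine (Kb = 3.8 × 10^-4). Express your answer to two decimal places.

pH = 11.27

C2H5NH2 + H2O ⇌ C2H5NH3+ + OH-
Kb = [OH-]²/(0.011 − [OH-]) = 3.8 × 10^-4
The 5% rule fails; solving [OH-]² + Kb·[OH-] − Kb·C₀ = 0 exactly:
[OH-] = [−0.00038 + √(0.00038² + 1.67e-05)]/2 = 1.86 × 10^-3 M
pOH = 2.73, so pH = 14.00 − pOH = 11.27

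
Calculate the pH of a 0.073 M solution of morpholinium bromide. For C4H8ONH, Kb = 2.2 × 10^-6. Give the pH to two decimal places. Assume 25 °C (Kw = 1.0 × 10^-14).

pH = 4.74

C4H8ONH2+ is the conjugate acid of the weak base C4H8ONH.
Ka = Kw/Kb = 1.0×10^-14 / 2.2 × 10^-6 = 4.55 × 10^-9
Let x = [H+] at equilibrium. Ka = x²/(0.073 − x).
Since Ka ≪ C₀, x ≈ √(Ka·C₀) = 1.82 × 10^-5 M.
pH = −log(1.82 × 10^-5) = 4.74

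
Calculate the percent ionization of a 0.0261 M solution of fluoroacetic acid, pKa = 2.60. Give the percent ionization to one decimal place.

FCH2COOH ⇌ FCH2COO- + H+; let x = [H+] at equilibrium.
Ka = 10^(−2.60) = 2.51 × 10^-3
Ka = x²/(C₀ − x); solving the quadratic gives x = 6.94 × 10^-3 M.
% ionization = x/C₀ × 100% = 6.94 × 10^-3/0.0261 × 100% = 26.6%

26.6%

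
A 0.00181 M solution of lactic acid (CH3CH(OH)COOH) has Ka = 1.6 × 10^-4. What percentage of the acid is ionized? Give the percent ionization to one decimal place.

CH3CH(OH)COOH ⇌ CH3CH(OH)COO- + H+; let x = [H+] at equilibrium.
Solve x² + 0.00016x − 2.9e-07 = 0 → x = 4.64 × 10^-4 M
Fraction ionized = 4.64 × 10^-4 / 0.00181 = 0.2564 → 25.6%

25.6%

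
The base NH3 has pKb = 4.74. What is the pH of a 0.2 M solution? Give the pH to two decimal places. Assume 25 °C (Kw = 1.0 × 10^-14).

NH3 + H2O ⇌ NH4+ + OH-
Kb = 10^(−4.74) = 1.82 × 10^-5
Let x = [OH-] at equilibrium. Kb = x²/(0.2 − x).
Assume x ≪ 0.2: x ≈ √(1.82 × 10^-5 × 0.2) = 1.91 × 10^-3 M
pOH = −log(1.91 × 10^-3) = 2.72; pH = 14.00 − 2.72 = 11.28

pH = 11.28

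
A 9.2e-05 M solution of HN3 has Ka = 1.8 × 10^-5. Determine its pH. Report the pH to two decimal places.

pH = 4.49

HN3 ⇌ N3- + H+
Ka = x²/(9.2e-05 − x) = 1.8 × 10^-5
x is not negligible relative to C₀; solve x² + 1.8e-05·x − 1.66e-09 = 0.
x = [−1.8e-05 + √(1.8e-05² + 6.62e-09)]/2 = 3.27 × 10^-5 M
pH = −log[H+] = −log(3.27 × 10^-5) = 4.49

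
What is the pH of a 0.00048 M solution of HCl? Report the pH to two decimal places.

pH = 3.32

HCl is a strong acid and dissociates completely, so [H+] = 0.00048 M.
pH = -log(0.00048) = 3.32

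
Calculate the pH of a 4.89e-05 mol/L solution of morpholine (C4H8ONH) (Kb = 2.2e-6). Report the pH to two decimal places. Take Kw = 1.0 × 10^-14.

C4H8ONH + H2O ⇌ C4H8ONH2+ + OH-
Let x = [OH-] at equilibrium. Kb = x²/(4.89e-05 − x).
Here C₀/Kb ≈ 22.2, so the small-x approximation fails. Use the quadratic:
x = (−Kb + √(Kb² + 4·Kb·C₀))/2 = 9.33 × 10^-6 M
pOH = −log(9.33 × 10^-6) = 5.03; pH = 14.00 − 5.03 = 8.97

pH = 8.97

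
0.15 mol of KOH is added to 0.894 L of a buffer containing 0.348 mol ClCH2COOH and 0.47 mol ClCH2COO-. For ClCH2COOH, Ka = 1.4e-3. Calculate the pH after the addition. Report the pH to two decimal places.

pH = 3.35

OH- converts ClCH2COOH to ClCH2COO-: ClCH2COOH → 0.198 mol, ClCH2COO- → 0.62 mol.
pKa = −log(1.4 × 10^-3) = 2.854
pH = pKa + log([A⁻]/[HA]) = 2.854 + log(0.62/0.198) = 2.854 +0.496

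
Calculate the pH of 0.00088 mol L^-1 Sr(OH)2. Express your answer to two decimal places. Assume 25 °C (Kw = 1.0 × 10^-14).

Sr(OH)2 is a strong base (each formula unit releases 2 OH-); [OH-] = 0.00176 M.
pOH = -log(0.00176) = 2.75
pH = 14.00 - 2.75 = 11.25

pH = 11.25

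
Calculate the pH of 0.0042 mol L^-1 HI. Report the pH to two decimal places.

pH = 2.38

HI is a strong acid and dissociates completely, so [H+] = 0.0042 M.
pH = -log(0.0042) = 2.38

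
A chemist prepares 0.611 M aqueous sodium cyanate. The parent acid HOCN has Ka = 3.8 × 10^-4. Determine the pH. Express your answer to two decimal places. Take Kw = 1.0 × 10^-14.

pH = 8.60

OCN- is the conjugate base of the weak acid HOCN.
Kb = Kw/Ka = 1.0×10^-14 / 3.8 × 10^-4 = 2.63 × 10^-11
From the ICE table, Kb = x²/(0.611 − x) = 2.63 × 10^-11.
Since Kb ≪ C₀, x ≈ √(Kb·C₀) = 4.01 × 10^-6 M.
pOH = 5.40, so pH = 14.00 − pOH = 8.60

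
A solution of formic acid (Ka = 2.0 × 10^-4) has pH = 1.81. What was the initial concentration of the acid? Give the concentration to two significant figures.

C₀ = 1.2 M

[H+] = 10^(-1.81) = 1.55 × 10^-2 M = x
Ka = x²/(C₀ − x) ⇒ C₀ = x + x²/Ka
C₀ = 1.55 × 10^-2 + (1.55 × 10^-2)²/(2.0 × 10^-4) = 1.22 M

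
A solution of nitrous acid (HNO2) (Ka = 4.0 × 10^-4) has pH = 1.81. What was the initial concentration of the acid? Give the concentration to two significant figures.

C₀ = 6.2 × 10^-1 M

[H+] = 10^(-1.81) = 1.55 × 10^-2 M = x
Ka = x²/(C₀ − x) ⇒ C₀ = x + x²/Ka
C₀ = 1.55 × 10^-2 + (1.55 × 10^-2)²/(4.0 × 10^-4) = 6.16 × 10^-1 M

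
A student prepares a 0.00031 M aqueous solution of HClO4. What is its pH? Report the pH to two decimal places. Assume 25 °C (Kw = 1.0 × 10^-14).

pH = 3.51

HClO4 is a strong acid and dissociates completely, so [H+] = 0.00031 M.
pH = -log(0.00031) = 3.51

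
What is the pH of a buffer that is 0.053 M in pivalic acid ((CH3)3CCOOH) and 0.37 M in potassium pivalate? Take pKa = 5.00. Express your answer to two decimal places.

pH = 5.84

pH = pKa + log([A⁻]/[HA]) = 5.00 + log(0.37/0.053)
pH = 5.00 + (+0.844) = 5.84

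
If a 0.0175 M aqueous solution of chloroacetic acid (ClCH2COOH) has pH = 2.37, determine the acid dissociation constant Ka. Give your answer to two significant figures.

Ka = 1.4 × 10^-3

[H+] = 10^(-2.37) = 4.27 × 10^-3 M
At equilibrium [HA] = 0.0175 − 4.27 × 10^-3 = 1.32 × 10^-2 M
Ka = [H+][A-]/[HA] = (4.27 × 10^-3)² / 1.32 × 10^-2 = 1.4 × 10^-3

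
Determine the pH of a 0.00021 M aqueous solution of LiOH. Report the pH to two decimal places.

pH = 10.32

LiOH is a strong base; [OH-] = 0.00021 M.
pOH = -log(0.00021) = 3.68
pH = 14.00 - 3.68 = 10.32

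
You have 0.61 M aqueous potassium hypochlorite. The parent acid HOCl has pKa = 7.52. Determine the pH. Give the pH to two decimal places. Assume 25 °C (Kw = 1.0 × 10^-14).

OCl- is the conjugate base of the weak acid HOCl.
Ka = 10^(−7.52) = 3.02 × 10^-8
Kb = Kw/Ka = 1.0×10^-14 / 3.02 × 10^-8 = 3.31 × 10^-7
Let x = [OH-] at equilibrium. Kb = x²/(0.61 − x).
Neglecting x in the denominator: x = √(3.31 × 10^-7 × 0.61) = 4.49 × 10^-4 M
Check: 0.074% ionized — well under 5%, approximation valid.
pOH = −log(4.49 × 10^-4) = 3.35; pH = 14.00 − 3.35 = 10.65

pH = 10.65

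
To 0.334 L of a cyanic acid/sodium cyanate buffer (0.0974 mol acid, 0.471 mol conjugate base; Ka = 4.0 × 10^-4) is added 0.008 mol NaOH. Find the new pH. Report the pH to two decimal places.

pH = 4.13

OH- converts HOCN to OCN-: HOCN → 0.0894 mol, OCN- → 0.479 mol.
pKa = −log(4.0 × 10^-4) = 3.398
pH = pKa + log([A⁻]/[HA]) = 3.398 + log(0.479/0.0894) = 3.398 +0.729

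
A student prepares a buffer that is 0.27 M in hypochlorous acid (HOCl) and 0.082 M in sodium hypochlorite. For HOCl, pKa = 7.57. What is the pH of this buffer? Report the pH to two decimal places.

Using pH = pKa + log([base]/[acid]) with [base]/[acid] = 0.082/0.27:
pH = 7.57 + (-0.518) = 7.05

pH = 7.05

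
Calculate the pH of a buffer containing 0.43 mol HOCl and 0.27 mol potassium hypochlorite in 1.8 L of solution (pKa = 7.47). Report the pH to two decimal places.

Using pH = pKa + log([base]/[acid]) with [base]/[acid] = 0.27/0.43:
pH = 7.47 + (-0.202) = 7.27

pH = 7.27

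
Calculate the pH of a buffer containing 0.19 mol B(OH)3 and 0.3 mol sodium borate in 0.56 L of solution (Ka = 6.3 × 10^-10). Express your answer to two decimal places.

pH = 9.40

pKa = −log(6.3 × 10^-10) = 9.201
Using pH = pKa + log([base]/[acid]) with [base]/[acid] = 0.3/0.19:
pH = 9.201 + (+0.198) = 9.40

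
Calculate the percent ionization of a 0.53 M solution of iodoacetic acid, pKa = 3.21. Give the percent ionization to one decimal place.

ICH2COOH ⇌ ICH2COO- + H+; let x = [H+] at equilibrium.
Ka = 10^(−3.21) = 6.17 × 10^-4
x ≈ √(Ka·C₀) = √(6.17 × 10^-4 × 0.53) = 1.81 × 10^-2 M
% ionization = x/C₀ × 100% = 1.81 × 10^-2/0.53 × 100% = 3.4%

3.4%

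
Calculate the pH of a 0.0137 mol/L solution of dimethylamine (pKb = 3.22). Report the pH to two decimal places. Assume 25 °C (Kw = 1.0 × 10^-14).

(CH3)2NH + H2O ⇌ (CH3)2NH2+ + OH-
Kb = 10^(−3.22) = 6.03 × 10^-4
Kb = x²/(0.0137 − x) = 6.03 × 10^-4
The 5% rule fails; solving x² + Kb·x − Kb·C₀ = 0 exactly:
x = (−Kb + √(Kb² + 4·Kb·C₀))/2 = 2.59 × 10^-3 M
pOH = −log(2.59 × 10^-3) = 2.59; pH = 14.00 − 2.59 = 11.41

pH = 11.41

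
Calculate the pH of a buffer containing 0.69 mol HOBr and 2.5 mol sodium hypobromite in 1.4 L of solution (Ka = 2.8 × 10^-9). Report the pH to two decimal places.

pH = 9.11

pKa = −log(2.8 × 10^-9) = 8.553
pH = pKa + log([A⁻]/[HA]) = 8.553 + log(2.5/0.69)
pH = 8.553 + (+0.559) = 9.11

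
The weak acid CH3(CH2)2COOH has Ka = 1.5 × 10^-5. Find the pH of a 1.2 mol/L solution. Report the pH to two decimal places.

CH3(CH2)2COOH ⇌ CH3(CH2)2COO- + H+
From the ICE table, Ka = [H+]²/(1.2 − [H+]) = 1.5 × 10^-5.
Since Ka ≪ C₀, [H+] ≈ √(Ka·C₀) = 4.24 × 10^-3 M.
pH = −log(4.24 × 10^-3) = 2.37

pH = 2.37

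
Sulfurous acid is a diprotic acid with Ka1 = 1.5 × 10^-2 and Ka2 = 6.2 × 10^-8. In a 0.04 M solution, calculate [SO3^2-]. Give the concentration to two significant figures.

First ionization gives [H+] ≈ [HSO3-] = 1.81 × 10^-2 M.
Second step: Ka2 = [H+][SO3^2-]/[HSO3-] ≈ [SO3^2-] (since [H+] ≈ [HSO3-]).
So [SO3^2-] ≈ Ka2.

6.2 × 10^-8 M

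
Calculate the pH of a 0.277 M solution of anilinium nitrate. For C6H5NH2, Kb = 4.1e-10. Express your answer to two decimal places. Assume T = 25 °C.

pH = 2.59

C6H5NH3+ is the conjugate acid of the weak base C6H5NH2.
Ka = Kw/Kb = 1.0×10^-14 / 4.1 × 10^-10 = 2.44 × 10^-5
Let x = [H+] at equilibrium. Ka = x²/(0.277 − x).
Assume x ≪ 0.277: x ≈ √(2.44 × 10^-5 × 0.277) = 2.60 × 10^-3 M
pH = −log(2.60 × 10^-3) = 2.59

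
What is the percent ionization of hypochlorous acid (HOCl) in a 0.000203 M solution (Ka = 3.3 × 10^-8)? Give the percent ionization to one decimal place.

HOCl ⇌ OCl- + H+; let x = [H+] at equilibrium.
x ≈ √(Ka·C₀) = √(3.3 × 10^-8 × 0.000203) = 2.59 × 10^-6 M
Fraction ionized = 2.59 × 10^-6 / 0.000203 = 0.0128 → 1.3%

1.3%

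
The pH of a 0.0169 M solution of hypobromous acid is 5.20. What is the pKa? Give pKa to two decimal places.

[H+] = 10^(-5.20) = 6.31 × 10^-6 M
At equilibrium [HA] = 0.0169 − 6.31 × 10^-6 = 1.69 × 10^-2 M
Ka = [H+][A-]/[HA] = (6.31 × 10^-6)² / 1.69 × 10^-2 = 2.36 × 10^-9
pKa = -log(2.36 × 10^-9) = 8.63

pKa = 8.63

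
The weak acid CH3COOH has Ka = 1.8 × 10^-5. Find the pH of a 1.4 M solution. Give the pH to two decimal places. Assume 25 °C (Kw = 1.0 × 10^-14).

CH3COOH ⇌ CH3COO- + H+
From the ICE table, Ka = x²/(1.4 − x) = 1.8 × 10^-5.
Since Ka ≪ C₀, x ≈ √(Ka·C₀) = 5.02 × 10^-3 M.
(x/C₀ = 0.36% < 5%, so the approximation holds.)
pH = −log[H+] = −log(5.02 × 10^-3) = 2.30

pH = 2.30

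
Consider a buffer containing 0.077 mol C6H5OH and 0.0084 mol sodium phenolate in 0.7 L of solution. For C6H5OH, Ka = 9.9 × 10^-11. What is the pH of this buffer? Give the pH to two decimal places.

pKa = −log(9.9 × 10^-11) = 10.004
Using pH = pKa + log([base]/[acid]) with [base]/[acid] = 0.0084/0.077:
pH = 10.004 + (-0.962) = 9.04

pH = 9.04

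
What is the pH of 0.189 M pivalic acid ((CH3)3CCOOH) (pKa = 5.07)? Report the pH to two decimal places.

(CH3)3CCOOH ⇌ (CH3)3CCOO- + H+
Ka = 10^(−5.07) = 8.51 × 10^-6
Ka = x²/(0.189 − x) = 8.51 × 10^-6
Assume x ≪ 0.189: x ≈ √(8.51 × 10^-6 × 0.189) = 1.27 × 10^-3 M
pH = −log[H+] = −log(1.27 × 10^-3) = 2.90

pH = 2.90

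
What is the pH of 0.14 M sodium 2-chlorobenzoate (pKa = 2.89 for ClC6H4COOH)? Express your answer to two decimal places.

pH = 8.02

ClC6H4COO- is the conjugate base of the weak acid ClC6H4COOH.
Ka = 10^(−2.89) = 1.29 × 10^-3
Kb = Kw/Ka = 1.0×10^-14 / 1.29 × 10^-3 = 7.75 × 10^-12
From the ICE table, Kb = x²/(0.14 − x) = 7.75 × 10^-12.
Neglecting x in the denominator: x = √(7.75 × 10^-12 × 0.14) = 1.04 × 10^-6 M
(x/C₀ = 0.00074% < 5%, so the approximation holds.)
pOH = 5.98, so pH = 14.00 − pOH = 8.02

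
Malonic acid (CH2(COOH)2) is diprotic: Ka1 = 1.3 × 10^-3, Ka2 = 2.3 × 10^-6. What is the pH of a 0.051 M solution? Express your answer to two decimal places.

pH = 2.12

Since Ka1 ≫ Ka2, the first ionization dominates [H+].
Ka1 = x²/(0.051 − x) = 1.3 × 10^-3
Solving the quadratic: x = (−Ka1 + √(Ka1² + 4·Ka1·C₀))/2 = 7.52 × 10^-3 M
pH = −log(7.52 × 10^-3) = 2.12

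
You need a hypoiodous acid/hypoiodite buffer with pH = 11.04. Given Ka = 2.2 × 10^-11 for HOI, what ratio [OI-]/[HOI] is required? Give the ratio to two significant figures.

pKa = -log(2.2 × 10^-11) = 10.658
pH = pKa + log(r) ⇒ log(r) = 11.04 − 10.658 = +0.382
r = [OI-]/[HOI] = 10^(+0.382) = 2.41

ratio = 2.4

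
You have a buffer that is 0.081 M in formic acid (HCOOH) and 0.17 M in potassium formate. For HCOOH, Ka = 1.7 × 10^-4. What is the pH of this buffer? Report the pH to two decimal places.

pKa = −log(1.7 × 10^-4) = 3.770
Using pH = pKa + log([base]/[acid]) with [base]/[acid] = 0.17/0.081:
pH = 3.770 + (+0.322) = 4.09

pH = 4.09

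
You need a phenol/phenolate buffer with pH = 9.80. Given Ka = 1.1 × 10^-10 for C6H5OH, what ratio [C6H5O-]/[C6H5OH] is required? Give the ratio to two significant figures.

ratio = 0.69

pKa = -log(1.1 × 10^-10) = 9.959
pH = pKa + log(r) ⇒ log(r) = 9.80 − 9.959 = -0.159
r = [C6H5O-]/[C6H5OH] = 10^(-0.159) = 0.693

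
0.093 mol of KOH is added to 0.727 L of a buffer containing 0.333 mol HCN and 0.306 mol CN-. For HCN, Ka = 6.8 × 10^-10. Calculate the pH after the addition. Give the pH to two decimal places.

OH- converts HCN to CN-: HCN → 0.24 mol, CN- → 0.399 mol.
pKa = −log(6.8 × 10^-10) = 9.167
pH = pKa + log(n_CN-/n_HCN) = 9.167 + log(0.399/0.24) = 9.167 + (+0.221)

pH = 9.39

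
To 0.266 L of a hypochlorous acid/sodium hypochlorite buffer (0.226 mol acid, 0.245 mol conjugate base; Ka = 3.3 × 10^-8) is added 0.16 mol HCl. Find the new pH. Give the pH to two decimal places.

pH = 6.82

Added H+ converts OCl- to HOCl: HOCl → 0.386 mol, OCl- → 0.085 mol.
pKa = −log(3.3 × 10^-8) = 7.481
pH = pKa + log(n_OCl-/n_HOCl) = 7.481 + log(0.085/0.386) = 7.481 + (-0.657)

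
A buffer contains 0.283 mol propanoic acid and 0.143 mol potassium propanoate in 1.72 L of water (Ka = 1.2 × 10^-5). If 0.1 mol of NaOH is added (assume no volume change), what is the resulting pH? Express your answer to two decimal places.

After neutralization: n(CH3CH2COOH) = 0.183 mol, n(CH3CH2COO-) = 0.243 mol.
pKa = −log(1.2 × 10^-5) = 4.921
Henderson–Hasselbalch with mole ratio 0.243/0.183: pH = 4.921 + (+0.123)

pH = 5.04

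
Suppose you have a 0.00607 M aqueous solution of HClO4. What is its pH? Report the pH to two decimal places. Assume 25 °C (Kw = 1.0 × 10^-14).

HClO4 is a strong acid and dissociates completely, so [H+] = 0.00607 M.
pH = -log(0.00607) = 2.22

pH = 2.22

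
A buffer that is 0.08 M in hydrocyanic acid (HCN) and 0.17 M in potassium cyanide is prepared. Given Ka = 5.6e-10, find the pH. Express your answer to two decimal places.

pKa = −log(5.6 × 10^-10) = 9.252
Henderson–Hasselbalch: pH = pKa + log([CN-]/[HCN]) = 9.252 + log(0.17/0.08)
pH = 9.252 + (+0.327) = 9.58

pH = 9.58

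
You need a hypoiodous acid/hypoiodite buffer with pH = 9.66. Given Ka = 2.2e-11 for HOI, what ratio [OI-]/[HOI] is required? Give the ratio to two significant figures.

pKa = -log(2.2 × 10^-11) = 10.658
pH = pKa + log(r) ⇒ log(r) = 9.66 − 10.658 = -0.998
r = [OI-]/[HOI] = 10^(-0.998) = 0.1

ratio = 0.10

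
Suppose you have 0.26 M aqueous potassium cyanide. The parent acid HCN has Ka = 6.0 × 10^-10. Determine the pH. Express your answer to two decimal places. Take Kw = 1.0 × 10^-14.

pH = 11.32

CN- is the conjugate base of the weak acid HCN.
Kb = Kw/Ka = 1.0×10^-14 / 6.0 × 10^-10 = 1.67 × 10^-5
From the ICE table, Kb = x²/(0.26 − x) = 1.67 × 10^-5.
Assume x ≪ 0.26: x ≈ √(1.67 × 10^-5 × 0.26) = 2.08 × 10^-3 M
Check: 0.8% ionized — well under 5%, approximation valid.
pOH = −log(2.08 × 10^-3) = 2.68; pH = 14.00 − 2.68 = 11.32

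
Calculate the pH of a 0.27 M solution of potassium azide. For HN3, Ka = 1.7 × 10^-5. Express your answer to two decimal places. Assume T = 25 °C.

N3- is the conjugate base of the weak acid HN3.
Kb = Kw/Ka = 1.0×10^-14 / 1.7 × 10^-5 = 5.88 × 10^-10
Kb = [OH-]²/(0.27 − [OH-]) = 5.88 × 10^-10
Assume [OH-] ≪ 0.27: [OH-] ≈ √(5.88 × 10^-10 × 0.27) = 1.26 × 10^-5 M
pOH = 4.90, so pH = 14.00 − pOH = 9.10

pH = 9.10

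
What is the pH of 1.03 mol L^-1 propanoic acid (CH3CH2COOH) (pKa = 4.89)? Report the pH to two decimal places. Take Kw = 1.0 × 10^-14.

CH3CH2COOH ⇌ CH3CH2COO- + H+
Ka = 10^(−4.89) = 1.29 × 10^-5
Ka = [H+]²/(1.03 − [H+]) = 1.29 × 10^-5
Since Ka ≪ C₀, [H+] ≈ √(Ka·C₀) = 3.65 × 10^-3 M.
pH = −log[H+] = −log(3.65 × 10^-3) = 2.44

pH = 2.44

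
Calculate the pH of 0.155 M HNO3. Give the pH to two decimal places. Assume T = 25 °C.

HNO3 is a strong acid and dissociates completely, so [H+] = 0.155 M.
pH = -log(0.155) = 0.81

pH = 0.81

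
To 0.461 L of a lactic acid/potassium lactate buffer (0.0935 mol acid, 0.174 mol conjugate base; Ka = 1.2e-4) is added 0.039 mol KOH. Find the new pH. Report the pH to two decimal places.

pH = 4.51

After neutralization: n(CH3CH(OH)COOH) = 0.0545 mol, n(CH3CH(OH)COO-) = 0.213 mol.
pKa = −log(1.2 × 10^-4) = 3.921
Henderson–Hasselbalch with mole ratio 0.213/0.0545: pH = 3.921 + (+0.592)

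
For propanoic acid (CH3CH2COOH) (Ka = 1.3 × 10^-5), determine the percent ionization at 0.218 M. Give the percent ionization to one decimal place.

0.8%

CH3CH2COOH ⇌ CH3CH2COO- + H+; let x = [H+] at equilibrium.
x ≈ √(Ka·C₀) = √(1.3 × 10^-5 × 0.218) = 1.68 × 10^-3 M
Fraction ionized = 1.68 × 10^-3 / 0.218 = 0.0077 → 0.8%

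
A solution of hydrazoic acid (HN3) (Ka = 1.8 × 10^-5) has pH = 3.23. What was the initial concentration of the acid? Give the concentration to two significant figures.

C₀ = 2.0 × 10^-2 M

[H+] = 10^(-3.23) = 5.89 × 10^-4 M = x
Ka = x²/(C₀ − x) ⇒ C₀ = x + x²/Ka
C₀ = 5.89 × 10^-4 + (5.89 × 10^-4)²/(1.8 × 10^-5) = 1.99 × 10^-2 M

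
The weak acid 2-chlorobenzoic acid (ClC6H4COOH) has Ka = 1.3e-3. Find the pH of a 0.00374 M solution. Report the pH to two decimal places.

pH = 2.78

ClC6H4COOH ⇌ ClC6H4COO- + H+
From the ICE table, Ka = x²/(0.00374 − x) = 1.3 × 10^-3.
The 5% rule fails; solving x² + Ka·x − Ka·C₀ = 0 exactly:
x = [−0.0013 + √(0.0013² + 1.94e-05)]/2 = 1.65 × 10^-3 M
pH = −log[H+] = −log(1.65 × 10^-3) = 2.78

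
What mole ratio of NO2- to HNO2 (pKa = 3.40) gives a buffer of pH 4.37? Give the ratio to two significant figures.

pH = pKa + log(r) ⇒ log(r) = 4.37 − 3.40 = +0.97
r = [NO2-]/[HNO2] = 10^(+0.97) = 9.33

ratio = 9.3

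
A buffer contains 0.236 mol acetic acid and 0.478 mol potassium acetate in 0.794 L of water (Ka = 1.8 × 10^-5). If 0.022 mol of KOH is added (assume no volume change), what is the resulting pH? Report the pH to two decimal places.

After neutralization: n(CH3COOH) = 0.214 mol, n(CH3COO-) = 0.5 mol.
pKa = −log(1.8 × 10^-5) = 4.745
pH = pKa + log(n_CH3COO-/n_CH3COOH) = 4.745 + log(0.5/0.214) = 4.745 + (+0.369)

pH = 5.11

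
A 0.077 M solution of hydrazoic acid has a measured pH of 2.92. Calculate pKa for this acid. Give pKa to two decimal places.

pKa = 4.72

[H+] = 10^(-2.92) = 1.20 × 10^-3 M
At equilibrium [HA] = 0.077 − 1.20 × 10^-3 = 7.58 × 10^-2 M
Ka = [H+][A-]/[HA] = (1.20 × 10^-3)² / 7.58 × 10^-2 = 1.90 × 10^-5
pKa = -log(1.90 × 10^-5) = 4.72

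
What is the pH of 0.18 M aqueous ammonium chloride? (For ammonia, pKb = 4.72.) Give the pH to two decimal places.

NH4+ is the conjugate acid of the weak base NH3.
Kb = 10^(−4.72) = 1.91 × 10^-5
Ka = Kw/Kb = 1.0×10^-14 / 1.91 × 10^-5 = 5.24 × 10^-10
Let x = [H+] at equilibrium. Ka = x²/(0.18 − x).
Neglecting x in the denominator: x = √(5.24 × 10^-10 × 0.18) = 9.71 × 10^-6 M
pH = −log[H+] = −log(9.71 × 10^-6) = 5.01

pH = 5.01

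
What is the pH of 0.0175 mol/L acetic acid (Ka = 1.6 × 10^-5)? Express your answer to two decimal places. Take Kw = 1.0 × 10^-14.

CH3COOH ⇌ CH3COO- + H+
From the ICE table, Ka = [H+]²/(0.0175 − [H+]) = 1.6 × 10^-5.
Assume [H+] ≪ 0.0175: [H+] ≈ √(1.6 × 10^-5 × 0.0175) = 5.29 × 10^-4 M
pH = −log(5.29 × 10^-4) = 3.28

pH = 3.28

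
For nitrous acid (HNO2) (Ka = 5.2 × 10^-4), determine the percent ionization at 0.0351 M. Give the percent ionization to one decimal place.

HNO2 ⇌ NO2- + H+; let x = [H+] at equilibrium.
Solve x² + 0.00052x − 1.83e-05 = 0 → x = 4.02 × 10^-3 M
Fraction ionized = 4.02 × 10^-3 / 0.0351 = 0.1145 → 11.5%

11.5%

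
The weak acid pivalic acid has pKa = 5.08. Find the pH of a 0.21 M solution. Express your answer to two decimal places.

(CH3)3CCOOH ⇌ (CH3)3CCOO- + H+
Ka = 10^(−5.08) = 8.32 × 10^-6
From the ICE table, Ka = [H+]²/(0.21 − [H+]) = 8.32 × 10^-6.
Since Ka ≪ C₀, [H+] ≈ √(Ka·C₀) = 1.32 × 10^-3 M.
([H+]/C₀ = 0.63% < 5%, so the approximation holds.)
pH = −log(1.32 × 10^-3) = 2.88

pH = 2.88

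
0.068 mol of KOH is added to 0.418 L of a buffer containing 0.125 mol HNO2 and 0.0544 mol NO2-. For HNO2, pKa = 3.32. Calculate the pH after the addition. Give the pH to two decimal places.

After neutralization: n(HNO2) = 0.057 mol, n(NO2-) = 0.122 mol.
Henderson–Hasselbalch with mole ratio 0.122/0.057: pH = 3.32 + (+0.330)

pH = 3.65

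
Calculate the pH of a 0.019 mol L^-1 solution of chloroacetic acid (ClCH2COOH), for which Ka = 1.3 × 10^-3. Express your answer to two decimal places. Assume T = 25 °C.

ClCH2COOH ⇌ ClCH2COO- + H+
Ka = [H+]²/(0.019 − [H+]) = 1.3 × 10^-3
Here C₀/Ka ≈ 14.6, so the small-[H+] approximation fails. Use the quadratic:
[H+] = [−0.0013 + √(0.0013² + 9.88e-05)]/2 = 4.36 × 10^-3 M
pH = −log[H+] = −log(4.36 × 10^-3) = 2.36

pH = 2.36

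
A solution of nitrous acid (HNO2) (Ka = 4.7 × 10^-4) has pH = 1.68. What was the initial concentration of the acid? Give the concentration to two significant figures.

[H+] = 10^(-1.68) = 2.09 × 10^-2 M = x
Ka = x²/(C₀ − x) ⇒ C₀ = x + x²/Ka
C₀ = 2.09 × 10^-2 + (2.09 × 10^-2)²/(4.7 × 10^-4) = 9.50 × 10^-1 M

C₀ = 9.5 × 10^-1 M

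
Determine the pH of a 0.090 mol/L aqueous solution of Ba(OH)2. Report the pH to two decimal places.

pH = 13.26

Ba(OH)2 is a strong base (each formula unit releases 2 OH-); [OH-] = 0.18 M.
pOH = -log(0.18) = 0.74
pH = 14.00 - 0.74 = 13.26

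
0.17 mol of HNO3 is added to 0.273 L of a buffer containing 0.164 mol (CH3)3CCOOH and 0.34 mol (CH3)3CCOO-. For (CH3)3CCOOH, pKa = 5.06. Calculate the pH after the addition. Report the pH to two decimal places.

After neutralization: n((CH3)3CCOOH) = 0.334 mol, n((CH3)3CCOO-) = 0.17 mol.
Henderson–Hasselbalch with mole ratio 0.17/0.334: pH = 5.06 + (-0.293)

pH = 4.77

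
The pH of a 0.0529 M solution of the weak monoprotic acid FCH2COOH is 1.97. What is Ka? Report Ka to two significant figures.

Ka = 2.7 × 10^-3

[H+] = 10^(-1.97) = 1.07 × 10^-2 M
At equilibrium [HA] = 0.0529 − 1.07 × 10^-2 = 4.22 × 10^-2 M
Ka = [H+][A-]/[HA] = (1.07 × 10^-2)² / 4.22 × 10^-2 = 2.7 × 10^-3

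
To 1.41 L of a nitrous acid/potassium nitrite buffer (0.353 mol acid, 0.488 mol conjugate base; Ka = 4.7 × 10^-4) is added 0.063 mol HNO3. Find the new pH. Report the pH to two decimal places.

pH = 3.34

After neutralization: n(HNO2) = 0.416 mol, n(NO2-) = 0.425 mol.
pKa = −log(4.7 × 10^-4) = 3.328
Henderson–Hasselbalch with mole ratio 0.425/0.416: pH = 3.328 + (+0.009)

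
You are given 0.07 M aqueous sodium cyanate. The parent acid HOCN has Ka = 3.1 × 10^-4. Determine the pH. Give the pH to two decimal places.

OCN- is the conjugate base of the weak acid HOCN.
Kb = Kw/Ka = 1.0×10^-14 / 3.1 × 10^-4 = 3.23 × 10^-11
Let x = [OH-] at equilibrium. Kb = x²/(0.07 − x).
Neglecting x in the denominator: x = √(3.23 × 10^-11 × 0.07) = 1.50 × 10^-6 M
(x/C₀ = 0.0021% < 5%, so the approximation holds.)
pOH = 5.82, so pH = 14.00 − pOH = 8.18

pH = 8.18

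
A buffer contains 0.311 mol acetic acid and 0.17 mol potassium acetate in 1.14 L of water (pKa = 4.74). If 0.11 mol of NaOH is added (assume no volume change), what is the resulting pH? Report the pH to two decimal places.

OH- converts CH3COOH to CH3COO-: CH3COOH → 0.201 mol, CH3COO- → 0.28 mol.
pH = pKa + log(n_CH3COO-/n_CH3COOH) = 4.74 + log(0.28/0.201) = 4.74 + (+0.144)

pH = 4.88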